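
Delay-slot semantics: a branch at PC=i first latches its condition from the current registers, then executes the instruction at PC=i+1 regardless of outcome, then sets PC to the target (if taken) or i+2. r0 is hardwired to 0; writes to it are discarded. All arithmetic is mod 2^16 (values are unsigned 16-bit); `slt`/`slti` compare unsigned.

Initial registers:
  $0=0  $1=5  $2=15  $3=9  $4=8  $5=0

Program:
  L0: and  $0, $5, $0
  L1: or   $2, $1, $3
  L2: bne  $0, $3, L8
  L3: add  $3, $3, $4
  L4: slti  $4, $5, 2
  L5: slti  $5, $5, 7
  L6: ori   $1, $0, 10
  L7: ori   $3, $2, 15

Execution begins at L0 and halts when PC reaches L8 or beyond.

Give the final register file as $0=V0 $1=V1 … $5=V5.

  step pc=0: and  $0, $5, $0  regs=(0,5,15,9,8,0)
  step pc=1: or   $2, $1, $3  regs=(0,5,13,9,8,0)
  step pc=2: bne  $0, $3, L8  cond=T  regs=(0,5,13,9,8,0)
  step pc=3: add  $3, $3, $4  regs=(0,5,13,17,8,0)

$0=0 $1=5 $2=13 $3=17 $4=8 $5=0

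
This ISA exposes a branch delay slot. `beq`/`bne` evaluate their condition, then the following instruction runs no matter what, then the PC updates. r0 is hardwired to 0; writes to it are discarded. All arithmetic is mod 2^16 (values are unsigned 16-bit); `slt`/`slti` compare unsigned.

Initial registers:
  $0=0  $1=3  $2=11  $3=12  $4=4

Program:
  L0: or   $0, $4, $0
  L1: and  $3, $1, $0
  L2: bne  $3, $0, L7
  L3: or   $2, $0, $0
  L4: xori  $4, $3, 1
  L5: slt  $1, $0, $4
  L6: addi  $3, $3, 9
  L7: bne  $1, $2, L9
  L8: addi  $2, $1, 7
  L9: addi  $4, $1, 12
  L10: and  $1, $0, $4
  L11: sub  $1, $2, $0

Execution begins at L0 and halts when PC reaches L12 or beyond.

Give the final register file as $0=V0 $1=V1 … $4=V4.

$0=0 $1=8 $2=8 $3=9 $4=13

PC=0  or   $0, $4, $0        | $0=0 $1=3 $2=11 $3=12 $4=4
PC=1  and  $3, $1, $0        | $0=0 $1=3 $2=11 $3=0 $4=4
PC=2  bne  $3, $0, L7        | $0=0 $1=3 $2=11 $3=0 $4=4  [not taken]
PC=3  or   $2, $0, $0        | $0=0 $1=3 $2=0 $3=0 $4=4
PC=4  xori  $4, $3, 1        | $0=0 $1=3 $2=0 $3=0 $4=1
PC=5  slt  $1, $0, $4        | $0=0 $1=1 $2=0 $3=0 $4=1
PC=6  addi  $3, $3, 9        | $0=0 $1=1 $2=0 $3=9 $4=1
PC=7  bne  $1, $2, L9        | $0=0 $1=1 $2=0 $3=9 $4=1  [TAKEN]
PC=8  addi  $2, $1, 7        | $0=0 $1=1 $2=8 $3=9 $4=1
PC=9  addi  $4, $1, 12       | $0=0 $1=1 $2=8 $3=9 $4=13
PC=10 and  $1, $0, $4        | $0=0 $1=0 $2=8 $3=9 $4=13
PC=11 sub  $1, $2, $0        | $0=0 $1=8 $2=8 $3=9 $4=13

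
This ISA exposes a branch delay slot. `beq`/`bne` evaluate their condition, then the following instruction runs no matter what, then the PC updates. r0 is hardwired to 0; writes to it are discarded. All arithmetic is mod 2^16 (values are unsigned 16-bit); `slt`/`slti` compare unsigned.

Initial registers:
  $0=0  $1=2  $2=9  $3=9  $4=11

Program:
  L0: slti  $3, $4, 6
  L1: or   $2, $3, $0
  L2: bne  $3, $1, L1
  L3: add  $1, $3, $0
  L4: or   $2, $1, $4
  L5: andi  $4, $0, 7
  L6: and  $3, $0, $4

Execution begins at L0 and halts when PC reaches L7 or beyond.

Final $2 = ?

11

  step pc=0: slti  $3, $4, 6  regs=(0,2,9,0,11)
  step pc=1: or   $2, $3, $0  regs=(0,2,0,0,11)
  step pc=2: bne  $3, $1, L1  cond=T  regs=(0,2,0,0,11)
  step pc=3: add  $1, $3, $0  regs=(0,0,0,0,11)
  step pc=1: or   $2, $3, $0  regs=(0,0,0,0,11)
  step pc=2: bne  $3, $1, L1  cond=F  regs=(0,0,0,0,11)
  step pc=3: add  $1, $3, $0  regs=(0,0,0,0,11)
  step pc=4: or   $2, $1, $4  regs=(0,0,11,0,11)
  step pc=5: andi  $4, $0, 7  regs=(0,0,11,0,0)
  step pc=6: and  $3, $0, $4  regs=(0,0,11,0,0)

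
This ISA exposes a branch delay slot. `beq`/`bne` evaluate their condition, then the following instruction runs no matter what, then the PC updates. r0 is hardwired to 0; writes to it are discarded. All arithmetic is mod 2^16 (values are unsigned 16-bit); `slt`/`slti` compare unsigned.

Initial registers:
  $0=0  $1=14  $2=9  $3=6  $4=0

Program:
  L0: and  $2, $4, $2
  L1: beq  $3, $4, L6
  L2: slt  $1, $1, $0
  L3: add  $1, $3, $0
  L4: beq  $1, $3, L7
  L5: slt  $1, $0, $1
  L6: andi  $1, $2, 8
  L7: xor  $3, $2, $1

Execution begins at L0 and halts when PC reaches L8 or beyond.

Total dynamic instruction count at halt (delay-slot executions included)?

#0 and  $2, $4, $2 ; 0/14/0/6/0
#1 beq  $3, $4, L6 ; 0/14/0/6/0 ; →fallthru
#2 slt  $1, $1, $0 ; 0/0/0/6/0
#3 add  $1, $3, $0 ; 0/6/0/6/0
#4 beq  $1, $3, L7 ; 0/6/0/6/0 ; →target
#5 slt  $1, $0, $1 ; 0/1/0/6/0
#7 xor  $3, $2, $1 ; 0/1/0/1/0

7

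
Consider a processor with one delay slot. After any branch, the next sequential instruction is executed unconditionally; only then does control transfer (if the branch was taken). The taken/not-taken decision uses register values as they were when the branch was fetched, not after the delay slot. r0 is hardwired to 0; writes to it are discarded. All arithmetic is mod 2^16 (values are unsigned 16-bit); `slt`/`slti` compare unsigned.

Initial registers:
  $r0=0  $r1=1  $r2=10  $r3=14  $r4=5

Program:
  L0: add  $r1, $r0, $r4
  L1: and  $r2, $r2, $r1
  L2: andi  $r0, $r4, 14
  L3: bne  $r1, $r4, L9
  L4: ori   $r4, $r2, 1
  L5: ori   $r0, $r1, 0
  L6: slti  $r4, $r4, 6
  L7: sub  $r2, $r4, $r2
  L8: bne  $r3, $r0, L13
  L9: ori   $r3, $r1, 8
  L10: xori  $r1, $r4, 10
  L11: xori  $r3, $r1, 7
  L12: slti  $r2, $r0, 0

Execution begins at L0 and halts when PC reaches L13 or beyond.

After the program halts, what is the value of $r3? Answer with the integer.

#0 add  $r1, $r0, $r4 ; 0/5/10/14/5
#1 and  $r2, $r2, $r1 ; 0/5/0/14/5
#2 andi  $r0, $r4, 14 ; 0/5/0/14/5
#3 bne  $r1, $r4, L9 ; 0/5/0/14/5 ; →fallthru
#4 ori   $r4, $r2, 1 ; 0/5/0/14/1
#5 ori   $r0, $r1, 0 ; 0/5/0/14/1
#6 slti  $r4, $r4, 6 ; 0/5/0/14/1
#7 sub  $r2, $r4, $r2 ; 0/5/1/14/1
#8 bne  $r3, $r0, L13 ; 0/5/1/14/1 ; →target
#9 ori   $r3, $r1, 8 ; 0/5/1/13/1

13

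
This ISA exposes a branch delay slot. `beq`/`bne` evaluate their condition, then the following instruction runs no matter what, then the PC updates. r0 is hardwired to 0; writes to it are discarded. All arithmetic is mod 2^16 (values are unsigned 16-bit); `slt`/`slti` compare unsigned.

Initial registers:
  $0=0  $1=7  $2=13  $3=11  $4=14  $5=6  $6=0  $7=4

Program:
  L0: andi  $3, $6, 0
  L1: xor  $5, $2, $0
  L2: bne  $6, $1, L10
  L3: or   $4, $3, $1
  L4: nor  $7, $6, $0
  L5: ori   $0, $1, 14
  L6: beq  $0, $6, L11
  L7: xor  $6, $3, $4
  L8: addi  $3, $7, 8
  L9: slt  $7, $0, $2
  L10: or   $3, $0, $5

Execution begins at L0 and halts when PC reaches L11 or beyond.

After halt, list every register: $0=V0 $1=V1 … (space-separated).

[0] andi  $3, $6, 0  →  {$0:0, $1:7, $2:13, $3:0, $4:14, $5:6, $6:0, $7:4}
[1] xor  $5, $2, $0  →  {$0:0, $1:7, $2:13, $3:0, $4:14, $5:13, $6:0, $7:4}
[2] bne  $6, $1, L10  →  {$0:0, $1:7, $2:13, $3:0, $4:14, $5:13, $6:0, $7:4}  ⟨branch taken⟩
[3] or   $4, $3, $1  →  {$0:0, $1:7, $2:13, $3:0, $4:7, $5:13, $6:0, $7:4}
[10] or   $3, $0, $5  →  {$0:0, $1:7, $2:13, $3:13, $4:7, $5:13, $6:0, $7:4}

$0=0 $1=7 $2=13 $3=13 $4=7 $5=13 $6=0 $7=4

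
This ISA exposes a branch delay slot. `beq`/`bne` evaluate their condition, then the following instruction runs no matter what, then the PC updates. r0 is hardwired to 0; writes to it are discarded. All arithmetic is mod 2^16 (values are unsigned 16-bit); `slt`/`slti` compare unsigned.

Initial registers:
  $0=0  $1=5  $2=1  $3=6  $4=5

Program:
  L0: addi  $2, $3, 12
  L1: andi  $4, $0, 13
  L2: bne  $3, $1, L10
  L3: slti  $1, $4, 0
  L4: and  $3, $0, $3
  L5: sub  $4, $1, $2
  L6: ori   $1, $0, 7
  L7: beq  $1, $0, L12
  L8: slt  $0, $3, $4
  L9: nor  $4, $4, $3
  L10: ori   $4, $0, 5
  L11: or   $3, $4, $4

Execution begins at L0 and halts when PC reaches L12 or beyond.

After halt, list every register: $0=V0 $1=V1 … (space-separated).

$0=0 $1=0 $2=18 $3=5 $4=5

  step pc=0: addi  $2, $3, 12  regs=(0,5,18,6,5)
  step pc=1: andi  $4, $0, 13  regs=(0,5,18,6,0)
  step pc=2: bne  $3, $1, L10  cond=T  regs=(0,5,18,6,0)
  step pc=3: slti  $1, $4, 0  regs=(0,0,18,6,0)
  step pc=10: ori   $4, $0, 5  regs=(0,0,18,6,5)
  step pc=11: or   $3, $4, $4  regs=(0,0,18,5,5)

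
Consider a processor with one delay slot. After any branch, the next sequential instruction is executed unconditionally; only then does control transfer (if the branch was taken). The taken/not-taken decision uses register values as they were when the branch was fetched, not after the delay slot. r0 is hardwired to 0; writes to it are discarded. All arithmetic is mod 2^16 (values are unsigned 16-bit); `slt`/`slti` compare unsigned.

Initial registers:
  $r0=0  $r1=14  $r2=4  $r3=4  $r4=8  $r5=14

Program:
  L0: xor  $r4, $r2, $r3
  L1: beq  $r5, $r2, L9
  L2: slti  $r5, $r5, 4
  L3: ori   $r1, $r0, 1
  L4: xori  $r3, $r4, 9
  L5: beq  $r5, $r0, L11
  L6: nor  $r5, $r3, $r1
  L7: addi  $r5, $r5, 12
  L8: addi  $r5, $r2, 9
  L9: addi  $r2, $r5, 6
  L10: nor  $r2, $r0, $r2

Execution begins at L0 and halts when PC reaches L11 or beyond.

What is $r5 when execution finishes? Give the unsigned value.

PC=0  xor  $r4, $r2, $r3     | $r0=0 $r1=14 $r2=4 $r3=4 $r4=0 $r5=14
PC=1  beq  $r5, $r2, L9      | $r0=0 $r1=14 $r2=4 $r3=4 $r4=0 $r5=14  [not taken]
PC=2  slti  $r5, $r5, 4      | $r0=0 $r1=14 $r2=4 $r3=4 $r4=0 $r5=0
PC=3  ori   $r1, $r0, 1      | $r0=0 $r1=1 $r2=4 $r3=4 $r4=0 $r5=0
PC=4  xori  $r3, $r4, 9      | $r0=0 $r1=1 $r2=4 $r3=9 $r4=0 $r5=0
PC=5  beq  $r5, $r0, L11     | $r0=0 $r1=1 $r2=4 $r3=9 $r4=0 $r5=0  [TAKEN]
PC=6  nor  $r5, $r3, $r1     | $r0=0 $r1=1 $r2=4 $r3=9 $r4=0 $r5=65526

65526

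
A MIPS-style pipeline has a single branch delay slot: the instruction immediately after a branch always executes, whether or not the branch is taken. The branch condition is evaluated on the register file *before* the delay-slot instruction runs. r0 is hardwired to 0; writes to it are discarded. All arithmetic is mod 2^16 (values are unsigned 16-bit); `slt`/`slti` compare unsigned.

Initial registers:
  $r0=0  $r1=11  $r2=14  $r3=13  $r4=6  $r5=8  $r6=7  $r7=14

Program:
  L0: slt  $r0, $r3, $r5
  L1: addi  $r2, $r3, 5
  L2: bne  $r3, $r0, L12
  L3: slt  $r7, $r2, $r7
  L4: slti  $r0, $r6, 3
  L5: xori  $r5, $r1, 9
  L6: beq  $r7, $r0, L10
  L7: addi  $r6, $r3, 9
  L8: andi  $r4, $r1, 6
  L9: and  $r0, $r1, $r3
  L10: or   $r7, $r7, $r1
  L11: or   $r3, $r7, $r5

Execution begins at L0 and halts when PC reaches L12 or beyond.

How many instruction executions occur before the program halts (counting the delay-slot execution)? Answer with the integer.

4

#0 slt  $r0, $r3, $r5 ; 0/11/14/13/6/8/7/14
#1 addi  $r2, $r3, 5 ; 0/11/18/13/6/8/7/14
#2 bne  $r3, $r0, L12 ; 0/11/18/13/6/8/7/14 ; →target
#3 slt  $r7, $r2, $r7 ; 0/11/18/13/6/8/7/0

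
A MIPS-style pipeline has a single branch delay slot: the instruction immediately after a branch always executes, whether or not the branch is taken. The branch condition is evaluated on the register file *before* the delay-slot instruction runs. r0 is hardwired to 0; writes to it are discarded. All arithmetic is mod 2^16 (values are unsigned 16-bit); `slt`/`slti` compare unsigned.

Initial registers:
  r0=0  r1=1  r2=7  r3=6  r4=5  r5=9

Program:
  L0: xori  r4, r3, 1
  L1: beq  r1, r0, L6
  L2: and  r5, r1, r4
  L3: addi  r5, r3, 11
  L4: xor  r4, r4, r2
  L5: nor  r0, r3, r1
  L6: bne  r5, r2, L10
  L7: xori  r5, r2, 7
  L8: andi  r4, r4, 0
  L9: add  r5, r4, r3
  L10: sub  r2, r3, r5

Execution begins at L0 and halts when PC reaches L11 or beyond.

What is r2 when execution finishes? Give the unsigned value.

6

PC=0  xori  r4, r3, 1        | r0=0 r1=1 r2=7 r3=6 r4=7 r5=9
PC=1  beq  r1, r0, L6        | r0=0 r1=1 r2=7 r3=6 r4=7 r5=9  [not taken]
PC=2  and  r5, r1, r4        | r0=0 r1=1 r2=7 r3=6 r4=7 r5=1
PC=3  addi  r5, r3, 11       | r0=0 r1=1 r2=7 r3=6 r4=7 r5=17
PC=4  xor  r4, r4, r2        | r0=0 r1=1 r2=7 r3=6 r4=0 r5=17
PC=5  nor  r0, r3, r1        | r0=0 r1=1 r2=7 r3=6 r4=0 r5=17
PC=6  bne  r5, r2, L10       | r0=0 r1=1 r2=7 r3=6 r4=0 r5=17  [TAKEN]
PC=7  xori  r5, r2, 7        | r0=0 r1=1 r2=7 r3=6 r4=0 r5=0
PC=10 sub  r2, r3, r5        | r0=0 r1=1 r2=6 r3=6 r4=0 r5=0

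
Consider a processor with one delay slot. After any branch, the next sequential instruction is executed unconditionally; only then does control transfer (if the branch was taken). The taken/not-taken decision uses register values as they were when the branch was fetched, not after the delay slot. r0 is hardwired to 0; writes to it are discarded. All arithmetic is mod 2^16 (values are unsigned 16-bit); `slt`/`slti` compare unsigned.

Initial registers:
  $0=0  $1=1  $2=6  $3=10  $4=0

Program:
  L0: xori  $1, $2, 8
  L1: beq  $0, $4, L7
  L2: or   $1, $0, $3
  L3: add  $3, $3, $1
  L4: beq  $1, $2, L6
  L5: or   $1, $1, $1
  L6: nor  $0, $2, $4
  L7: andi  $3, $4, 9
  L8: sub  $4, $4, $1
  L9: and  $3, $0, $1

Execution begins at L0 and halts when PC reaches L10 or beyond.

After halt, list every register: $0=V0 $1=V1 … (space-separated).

[0] xori  $1, $2, 8  →  {$0:0, $1:14, $2:6, $3:10, $4:0}
[1] beq  $0, $4, L7  →  {$0:0, $1:14, $2:6, $3:10, $4:0}  ⟨branch taken⟩
[2] or   $1, $0, $3  →  {$0:0, $1:10, $2:6, $3:10, $4:0}
[7] andi  $3, $4, 9  →  {$0:0, $1:10, $2:6, $3:0, $4:0}
[8] sub  $4, $4, $1  →  {$0:0, $1:10, $2:6, $3:0, $4:65526}
[9] and  $3, $0, $1  →  {$0:0, $1:10, $2:6, $3:0, $4:65526}

$0=0 $1=10 $2=6 $3=0 $4=65526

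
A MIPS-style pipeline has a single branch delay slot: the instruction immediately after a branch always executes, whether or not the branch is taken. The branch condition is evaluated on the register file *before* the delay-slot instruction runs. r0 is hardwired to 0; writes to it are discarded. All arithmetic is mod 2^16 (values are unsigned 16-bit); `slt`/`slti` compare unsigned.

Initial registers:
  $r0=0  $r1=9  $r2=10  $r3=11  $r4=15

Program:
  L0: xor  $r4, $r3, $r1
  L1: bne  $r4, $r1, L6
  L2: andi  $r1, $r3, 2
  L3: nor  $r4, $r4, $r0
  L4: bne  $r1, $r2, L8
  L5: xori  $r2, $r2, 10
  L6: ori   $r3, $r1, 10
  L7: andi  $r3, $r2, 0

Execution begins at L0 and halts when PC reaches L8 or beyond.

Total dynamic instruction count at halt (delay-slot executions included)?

PC=0  xor  $r4, $r3, $r1     | $r0=0 $r1=9 $r2=10 $r3=11 $r4=2
PC=1  bne  $r4, $r1, L6      | $r0=0 $r1=9 $r2=10 $r3=11 $r4=2  [TAKEN]
PC=2  andi  $r1, $r3, 2      | $r0=0 $r1=2 $r2=10 $r3=11 $r4=2
PC=6  ori   $r3, $r1, 10     | $r0=0 $r1=2 $r2=10 $r3=10 $r4=2
PC=7  andi  $r3, $r2, 0      | $r0=0 $r1=2 $r2=10 $r3=0 $r4=2

5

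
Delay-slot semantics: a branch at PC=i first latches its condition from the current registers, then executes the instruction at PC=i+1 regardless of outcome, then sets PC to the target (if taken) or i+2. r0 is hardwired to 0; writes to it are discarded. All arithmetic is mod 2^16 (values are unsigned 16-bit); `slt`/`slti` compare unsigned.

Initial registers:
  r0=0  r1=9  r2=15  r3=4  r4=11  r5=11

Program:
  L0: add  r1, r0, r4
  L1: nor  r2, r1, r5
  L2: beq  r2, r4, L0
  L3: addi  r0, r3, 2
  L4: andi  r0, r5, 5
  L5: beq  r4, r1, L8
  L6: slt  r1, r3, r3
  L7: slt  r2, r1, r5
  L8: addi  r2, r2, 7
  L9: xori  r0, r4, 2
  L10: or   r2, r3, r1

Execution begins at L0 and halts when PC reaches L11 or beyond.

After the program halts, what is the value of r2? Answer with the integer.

4

[0] add  r1, r0, r4  →  {r0:0, r1:11, r2:15, r3:4, r4:11, r5:11}
[1] nor  r2, r1, r5  →  {r0:0, r1:11, r2:65524, r3:4, r4:11, r5:11}
[2] beq  r2, r4, L0  →  {r0:0, r1:11, r2:65524, r3:4, r4:11, r5:11}  ⟨branch fallthrough⟩
[3] addi  r0, r3, 2  →  {r0:0, r1:11, r2:65524, r3:4, r4:11, r5:11}
[4] andi  r0, r5, 5  →  {r0:0, r1:11, r2:65524, r3:4, r4:11, r5:11}
[5] beq  r4, r1, L8  →  {r0:0, r1:11, r2:65524, r3:4, r4:11, r5:11}  ⟨branch taken⟩
[6] slt  r1, r3, r3  →  {r0:0, r1:0, r2:65524, r3:4, r4:11, r5:11}
[8] addi  r2, r2, 7  →  {r0:0, r1:0, r2:65531, r3:4, r4:11, r5:11}
[9] xori  r0, r4, 2  →  {r0:0, r1:0, r2:65531, r3:4, r4:11, r5:11}
[10] or   r2, r3, r1  →  {r0:0, r1:0, r2:4, r3:4, r4:11, r5:11}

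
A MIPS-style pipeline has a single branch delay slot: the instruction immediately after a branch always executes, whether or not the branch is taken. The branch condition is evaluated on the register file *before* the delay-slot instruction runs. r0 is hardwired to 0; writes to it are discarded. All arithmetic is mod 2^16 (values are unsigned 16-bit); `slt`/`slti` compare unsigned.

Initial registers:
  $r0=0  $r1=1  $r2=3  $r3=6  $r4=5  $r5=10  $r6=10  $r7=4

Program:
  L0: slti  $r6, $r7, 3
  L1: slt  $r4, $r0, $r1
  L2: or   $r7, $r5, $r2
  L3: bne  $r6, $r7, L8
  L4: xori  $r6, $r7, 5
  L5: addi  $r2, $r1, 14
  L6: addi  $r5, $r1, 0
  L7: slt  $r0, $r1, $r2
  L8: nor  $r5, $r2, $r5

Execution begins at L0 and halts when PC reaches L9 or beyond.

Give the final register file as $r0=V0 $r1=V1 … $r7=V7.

[0] slti  $r6, $r7, 3  →  {$r0:0, $r1:1, $r2:3, $r3:6, $r4:5, $r5:10, $r6:0, $r7:4}
[1] slt  $r4, $r0, $r1  →  {$r0:0, $r1:1, $r2:3, $r3:6, $r4:1, $r5:10, $r6:0, $r7:4}
[2] or   $r7, $r5, $r2  →  {$r0:0, $r1:1, $r2:3, $r3:6, $r4:1, $r5:10, $r6:0, $r7:11}
[3] bne  $r6, $r7, L8  →  {$r0:0, $r1:1, $r2:3, $r3:6, $r4:1, $r5:10, $r6:0, $r7:11}  ⟨branch taken⟩
[4] xori  $r6, $r7, 5  →  {$r0:0, $r1:1, $r2:3, $r3:6, $r4:1, $r5:10, $r6:14, $r7:11}
[8] nor  $r5, $r2, $r5  →  {$r0:0, $r1:1, $r2:3, $r3:6, $r4:1, $r5:65524, $r6:14, $r7:11}

$r0=0 $r1=1 $r2=3 $r3=6 $r4=1 $r5=65524 $r6=14 $r7=11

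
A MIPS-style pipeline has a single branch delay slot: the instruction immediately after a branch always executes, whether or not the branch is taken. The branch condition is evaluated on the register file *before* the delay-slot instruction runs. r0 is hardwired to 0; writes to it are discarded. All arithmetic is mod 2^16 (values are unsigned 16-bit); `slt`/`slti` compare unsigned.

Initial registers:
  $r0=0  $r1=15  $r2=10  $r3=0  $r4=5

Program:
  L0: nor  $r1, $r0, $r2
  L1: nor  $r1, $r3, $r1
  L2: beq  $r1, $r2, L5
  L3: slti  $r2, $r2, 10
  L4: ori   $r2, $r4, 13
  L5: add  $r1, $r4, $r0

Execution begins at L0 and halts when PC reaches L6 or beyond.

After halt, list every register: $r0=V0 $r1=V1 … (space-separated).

[0] nor  $r1, $r0, $r2  →  {$r0:0, $r1:65525, $r2:10, $r3:0, $r4:5}
[1] nor  $r1, $r3, $r1  →  {$r0:0, $r1:10, $r2:10, $r3:0, $r4:5}
[2] beq  $r1, $r2, L5  →  {$r0:0, $r1:10, $r2:10, $r3:0, $r4:5}  ⟨branch taken⟩
[3] slti  $r2, $r2, 10  →  {$r0:0, $r1:10, $r2:0, $r3:0, $r4:5}
[5] add  $r1, $r4, $r0  →  {$r0:0, $r1:5, $r2:0, $r3:0, $r4:5}

$r0=0 $r1=5 $r2=0 $r3=0 $r4=5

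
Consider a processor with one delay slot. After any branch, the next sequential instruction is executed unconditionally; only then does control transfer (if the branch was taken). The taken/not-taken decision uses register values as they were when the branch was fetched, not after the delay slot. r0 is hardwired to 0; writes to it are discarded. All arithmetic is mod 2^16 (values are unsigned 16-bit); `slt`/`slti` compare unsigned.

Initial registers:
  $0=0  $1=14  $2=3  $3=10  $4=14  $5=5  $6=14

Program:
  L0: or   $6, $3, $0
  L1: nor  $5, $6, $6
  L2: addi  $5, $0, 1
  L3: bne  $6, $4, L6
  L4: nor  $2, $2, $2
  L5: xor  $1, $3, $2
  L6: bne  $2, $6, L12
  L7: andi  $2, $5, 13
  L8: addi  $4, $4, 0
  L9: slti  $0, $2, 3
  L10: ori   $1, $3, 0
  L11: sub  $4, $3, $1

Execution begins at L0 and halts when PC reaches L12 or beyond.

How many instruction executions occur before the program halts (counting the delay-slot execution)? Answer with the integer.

  step pc=0: or   $6, $3, $0  regs=(0,14,3,10,14,5,10)
  step pc=1: nor  $5, $6, $6  regs=(0,14,3,10,14,65525,10)
  step pc=2: addi  $5, $0, 1  regs=(0,14,3,10,14,1,10)
  step pc=3: bne  $6, $4, L6  cond=T  regs=(0,14,3,10,14,1,10)
  step pc=4: nor  $2, $2, $2  regs=(0,14,65532,10,14,1,10)
  step pc=6: bne  $2, $6, L12  cond=T  regs=(0,14,65532,10,14,1,10)
  step pc=7: andi  $2, $5, 13  regs=(0,14,1,10,14,1,10)

7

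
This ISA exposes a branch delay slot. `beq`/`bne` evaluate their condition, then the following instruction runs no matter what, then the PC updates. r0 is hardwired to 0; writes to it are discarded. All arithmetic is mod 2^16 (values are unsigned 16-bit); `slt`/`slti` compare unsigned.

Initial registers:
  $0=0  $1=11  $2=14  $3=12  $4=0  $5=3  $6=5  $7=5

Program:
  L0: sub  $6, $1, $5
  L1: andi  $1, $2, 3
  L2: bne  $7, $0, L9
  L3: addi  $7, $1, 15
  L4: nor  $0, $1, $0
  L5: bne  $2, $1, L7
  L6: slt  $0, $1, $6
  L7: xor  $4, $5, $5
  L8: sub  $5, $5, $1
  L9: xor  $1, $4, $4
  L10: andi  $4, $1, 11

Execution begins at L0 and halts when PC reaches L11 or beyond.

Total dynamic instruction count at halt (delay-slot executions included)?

6

PC=0  sub  $6, $1, $5        | $0=0 $1=11 $2=14 $3=12 $4=0 $5=3 $6=8 $7=5
PC=1  andi  $1, $2, 3        | $0=0 $1=2 $2=14 $3=12 $4=0 $5=3 $6=8 $7=5
PC=2  bne  $7, $0, L9        | $0=0 $1=2 $2=14 $3=12 $4=0 $5=3 $6=8 $7=5  [TAKEN]
PC=3  addi  $7, $1, 15       | $0=0 $1=2 $2=14 $3=12 $4=0 $5=3 $6=8 $7=17
PC=9  xor  $1, $4, $4        | $0=0 $1=0 $2=14 $3=12 $4=0 $5=3 $6=8 $7=17
PC=10 andi  $4, $1, 11       | $0=0 $1=0 $2=14 $3=12 $4=0 $5=3 $6=8 $7=17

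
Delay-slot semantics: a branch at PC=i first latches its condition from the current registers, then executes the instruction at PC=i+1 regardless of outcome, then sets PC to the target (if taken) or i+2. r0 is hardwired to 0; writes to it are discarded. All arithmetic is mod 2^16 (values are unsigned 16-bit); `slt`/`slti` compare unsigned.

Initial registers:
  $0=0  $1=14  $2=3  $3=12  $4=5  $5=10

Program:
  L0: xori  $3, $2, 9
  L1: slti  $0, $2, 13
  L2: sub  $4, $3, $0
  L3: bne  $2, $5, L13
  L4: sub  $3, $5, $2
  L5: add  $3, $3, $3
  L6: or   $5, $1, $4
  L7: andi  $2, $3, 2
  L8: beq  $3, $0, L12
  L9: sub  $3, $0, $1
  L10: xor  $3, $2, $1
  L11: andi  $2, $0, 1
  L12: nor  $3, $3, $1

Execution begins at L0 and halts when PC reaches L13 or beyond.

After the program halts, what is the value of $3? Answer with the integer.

7

  step pc=0: xori  $3, $2, 9  regs=(0,14,3,10,5,10)
  step pc=1: slti  $0, $2, 13  regs=(0,14,3,10,5,10)
  step pc=2: sub  $4, $3, $0  regs=(0,14,3,10,10,10)
  step pc=3: bne  $2, $5, L13  cond=T  regs=(0,14,3,10,10,10)
  step pc=4: sub  $3, $5, $2  regs=(0,14,3,7,10,10)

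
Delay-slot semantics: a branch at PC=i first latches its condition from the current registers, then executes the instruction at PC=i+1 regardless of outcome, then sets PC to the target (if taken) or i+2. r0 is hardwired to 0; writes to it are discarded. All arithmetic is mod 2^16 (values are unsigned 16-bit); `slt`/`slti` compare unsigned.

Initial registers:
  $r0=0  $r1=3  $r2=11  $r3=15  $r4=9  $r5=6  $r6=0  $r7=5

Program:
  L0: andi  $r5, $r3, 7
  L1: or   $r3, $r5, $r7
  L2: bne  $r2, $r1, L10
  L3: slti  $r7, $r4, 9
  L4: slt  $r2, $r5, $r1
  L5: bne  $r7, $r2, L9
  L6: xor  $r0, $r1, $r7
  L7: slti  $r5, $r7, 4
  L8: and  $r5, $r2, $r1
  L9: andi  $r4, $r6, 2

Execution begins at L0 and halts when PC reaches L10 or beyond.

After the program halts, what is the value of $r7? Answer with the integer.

0

#0 andi  $r5, $r3, 7 ; 0/3/11/15/9/7/0/5
#1 or   $r3, $r5, $r7 ; 0/3/11/7/9/7/0/5
#2 bne  $r2, $r1, L10 ; 0/3/11/7/9/7/0/5 ; →target
#3 slti  $r7, $r4, 9 ; 0/3/11/7/9/7/0/0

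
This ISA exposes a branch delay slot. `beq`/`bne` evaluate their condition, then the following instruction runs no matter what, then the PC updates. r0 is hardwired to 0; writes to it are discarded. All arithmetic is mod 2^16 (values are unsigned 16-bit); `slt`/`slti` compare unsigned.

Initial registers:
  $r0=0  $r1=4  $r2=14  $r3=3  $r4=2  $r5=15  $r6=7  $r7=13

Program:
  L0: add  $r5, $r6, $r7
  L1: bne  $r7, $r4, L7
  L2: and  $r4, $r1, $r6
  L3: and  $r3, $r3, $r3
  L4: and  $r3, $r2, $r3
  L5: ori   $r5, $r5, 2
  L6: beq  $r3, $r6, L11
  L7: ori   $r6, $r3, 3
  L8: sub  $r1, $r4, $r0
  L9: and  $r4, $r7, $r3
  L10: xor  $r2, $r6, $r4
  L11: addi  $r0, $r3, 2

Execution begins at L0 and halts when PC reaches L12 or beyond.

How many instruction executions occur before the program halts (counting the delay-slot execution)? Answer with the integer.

8

[0] add  $r5, $r6, $r7  →  {$r0:0, $r1:4, $r2:14, $r3:3, $r4:2, $r5:20, $r6:7, $r7:13}
[1] bne  $r7, $r4, L7  →  {$r0:0, $r1:4, $r2:14, $r3:3, $r4:2, $r5:20, $r6:7, $r7:13}  ⟨branch taken⟩
[2] and  $r4, $r1, $r6  →  {$r0:0, $r1:4, $r2:14, $r3:3, $r4:4, $r5:20, $r6:7, $r7:13}
[7] ori   $r6, $r3, 3  →  {$r0:0, $r1:4, $r2:14, $r3:3, $r4:4, $r5:20, $r6:3, $r7:13}
[8] sub  $r1, $r4, $r0  →  {$r0:0, $r1:4, $r2:14, $r3:3, $r4:4, $r5:20, $r6:3, $r7:13}
[9] and  $r4, $r7, $r3  →  {$r0:0, $r1:4, $r2:14, $r3:3, $r4:1, $r5:20, $r6:3, $r7:13}
[10] xor  $r2, $r6, $r4  →  {$r0:0, $r1:4, $r2:2, $r3:3, $r4:1, $r5:20, $r6:3, $r7:13}
[11] addi  $r0, $r3, 2  →  {$r0:0, $r1:4, $r2:2, $r3:3, $r4:1, $r5:20, $r6:3, $r7:13}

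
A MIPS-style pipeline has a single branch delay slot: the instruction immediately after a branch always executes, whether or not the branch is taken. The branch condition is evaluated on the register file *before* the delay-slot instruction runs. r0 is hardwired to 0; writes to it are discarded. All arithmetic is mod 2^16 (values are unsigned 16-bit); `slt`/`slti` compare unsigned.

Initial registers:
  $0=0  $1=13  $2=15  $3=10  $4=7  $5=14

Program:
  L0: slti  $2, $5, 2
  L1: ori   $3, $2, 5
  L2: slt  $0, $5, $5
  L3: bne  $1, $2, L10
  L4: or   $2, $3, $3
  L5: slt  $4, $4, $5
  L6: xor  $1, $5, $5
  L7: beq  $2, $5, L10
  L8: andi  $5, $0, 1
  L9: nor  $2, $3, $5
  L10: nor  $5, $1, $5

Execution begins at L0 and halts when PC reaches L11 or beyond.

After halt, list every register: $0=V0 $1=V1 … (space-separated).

$0=0 $1=13 $2=5 $3=5 $4=7 $5=65520

[0] slti  $2, $5, 2  →  {$0:0, $1:13, $2:0, $3:10, $4:7, $5:14}
[1] ori   $3, $2, 5  →  {$0:0, $1:13, $2:0, $3:5, $4:7, $5:14}
[2] slt  $0, $5, $5  →  {$0:0, $1:13, $2:0, $3:5, $4:7, $5:14}
[3] bne  $1, $2, L10  →  {$0:0, $1:13, $2:0, $3:5, $4:7, $5:14}  ⟨branch taken⟩
[4] or   $2, $3, $3  →  {$0:0, $1:13, $2:5, $3:5, $4:7, $5:14}
[10] nor  $5, $1, $5  →  {$0:0, $1:13, $2:5, $3:5, $4:7, $5:65520}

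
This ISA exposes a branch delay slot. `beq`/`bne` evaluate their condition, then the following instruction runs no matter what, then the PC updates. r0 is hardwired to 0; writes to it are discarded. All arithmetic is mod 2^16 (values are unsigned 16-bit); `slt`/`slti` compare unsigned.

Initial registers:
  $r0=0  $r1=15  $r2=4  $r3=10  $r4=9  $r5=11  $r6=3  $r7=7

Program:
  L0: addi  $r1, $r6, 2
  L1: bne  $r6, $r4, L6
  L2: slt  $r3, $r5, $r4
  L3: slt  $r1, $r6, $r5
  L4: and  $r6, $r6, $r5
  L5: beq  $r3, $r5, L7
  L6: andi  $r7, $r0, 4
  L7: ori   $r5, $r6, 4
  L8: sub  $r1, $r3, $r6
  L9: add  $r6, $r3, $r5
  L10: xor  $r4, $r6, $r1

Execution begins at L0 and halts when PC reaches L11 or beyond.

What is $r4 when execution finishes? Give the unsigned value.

65530

  step pc=0: addi  $r1, $r6, 2  regs=(0,5,4,10,9,11,3,7)
  step pc=1: bne  $r6, $r4, L6  cond=T  regs=(0,5,4,10,9,11,3,7)
  step pc=2: slt  $r3, $r5, $r4  regs=(0,5,4,0,9,11,3,7)
  step pc=6: andi  $r7, $r0, 4  regs=(0,5,4,0,9,11,3,0)
  step pc=7: ori   $r5, $r6, 4  regs=(0,5,4,0,9,7,3,0)
  step pc=8: sub  $r1, $r3, $r6  regs=(0,65533,4,0,9,7,3,0)
  step pc=9: add  $r6, $r3, $r5  regs=(0,65533,4,0,9,7,7,0)
  step pc=10: xor  $r4, $r6, $r1  regs=(0,65533,4,0,65530,7,7,0)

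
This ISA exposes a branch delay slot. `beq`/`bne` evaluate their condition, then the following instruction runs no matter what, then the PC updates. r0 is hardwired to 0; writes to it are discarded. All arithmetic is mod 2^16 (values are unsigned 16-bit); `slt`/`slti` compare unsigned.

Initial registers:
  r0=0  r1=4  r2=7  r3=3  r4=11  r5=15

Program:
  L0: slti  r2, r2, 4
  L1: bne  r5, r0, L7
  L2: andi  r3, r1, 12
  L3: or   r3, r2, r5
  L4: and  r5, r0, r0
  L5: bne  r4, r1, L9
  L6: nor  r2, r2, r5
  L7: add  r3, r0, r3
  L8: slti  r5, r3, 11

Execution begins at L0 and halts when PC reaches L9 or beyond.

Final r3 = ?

4

[0] slti  r2, r2, 4  →  {r0:0, r1:4, r2:0, r3:3, r4:11, r5:15}
[1] bne  r5, r0, L7  →  {r0:0, r1:4, r2:0, r3:3, r4:11, r5:15}  ⟨branch taken⟩
[2] andi  r3, r1, 12  →  {r0:0, r1:4, r2:0, r3:4, r4:11, r5:15}
[7] add  r3, r0, r3  →  {r0:0, r1:4, r2:0, r3:4, r4:11, r5:15}
[8] slti  r5, r3, 11  →  {r0:0, r1:4, r2:0, r3:4, r4:11, r5:1}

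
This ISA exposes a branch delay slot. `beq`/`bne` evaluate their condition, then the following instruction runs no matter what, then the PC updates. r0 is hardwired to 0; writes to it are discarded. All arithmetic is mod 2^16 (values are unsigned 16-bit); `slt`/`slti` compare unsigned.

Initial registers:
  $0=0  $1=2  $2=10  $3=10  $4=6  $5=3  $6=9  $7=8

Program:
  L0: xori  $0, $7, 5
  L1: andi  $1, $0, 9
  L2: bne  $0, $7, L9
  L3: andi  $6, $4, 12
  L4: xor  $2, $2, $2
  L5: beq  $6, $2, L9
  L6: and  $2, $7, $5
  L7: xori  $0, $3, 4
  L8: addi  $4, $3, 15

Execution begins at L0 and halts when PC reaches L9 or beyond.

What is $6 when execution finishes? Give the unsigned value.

4

[0] xori  $0, $7, 5  →  {$0:0, $1:2, $2:10, $3:10, $4:6, $5:3, $6:9, $7:8}
[1] andi  $1, $0, 9  →  {$0:0, $1:0, $2:10, $3:10, $4:6, $5:3, $6:9, $7:8}
[2] bne  $0, $7, L9  →  {$0:0, $1:0, $2:10, $3:10, $4:6, $5:3, $6:9, $7:8}  ⟨branch taken⟩
[3] andi  $6, $4, 12  →  {$0:0, $1:0, $2:10, $3:10, $4:6, $5:3, $6:4, $7:8}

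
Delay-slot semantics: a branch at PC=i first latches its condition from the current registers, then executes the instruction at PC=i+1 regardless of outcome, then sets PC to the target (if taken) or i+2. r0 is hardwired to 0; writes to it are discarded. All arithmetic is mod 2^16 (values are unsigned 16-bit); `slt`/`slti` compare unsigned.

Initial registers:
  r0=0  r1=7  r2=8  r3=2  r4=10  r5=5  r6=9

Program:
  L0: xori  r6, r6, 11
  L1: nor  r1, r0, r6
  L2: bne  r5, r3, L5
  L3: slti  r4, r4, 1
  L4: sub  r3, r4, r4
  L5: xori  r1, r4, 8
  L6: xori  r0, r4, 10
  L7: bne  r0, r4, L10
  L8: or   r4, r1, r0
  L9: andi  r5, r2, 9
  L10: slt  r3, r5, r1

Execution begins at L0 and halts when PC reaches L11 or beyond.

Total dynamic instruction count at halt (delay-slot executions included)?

[0] xori  r6, r6, 11  →  {r0:0, r1:7, r2:8, r3:2, r4:10, r5:5, r6:2}
[1] nor  r1, r0, r6  →  {r0:0, r1:65533, r2:8, r3:2, r4:10, r5:5, r6:2}
[2] bne  r5, r3, L5  →  {r0:0, r1:65533, r2:8, r3:2, r4:10, r5:5, r6:2}  ⟨branch taken⟩
[3] slti  r4, r4, 1  →  {r0:0, r1:65533, r2:8, r3:2, r4:0, r5:5, r6:2}
[5] xori  r1, r4, 8  →  {r0:0, r1:8, r2:8, r3:2, r4:0, r5:5, r6:2}
[6] xori  r0, r4, 10  →  {r0:0, r1:8, r2:8, r3:2, r4:0, r5:5, r6:2}
[7] bne  r0, r4, L10  →  {r0:0, r1:8, r2:8, r3:2, r4:0, r5:5, r6:2}  ⟨branch fallthrough⟩
[8] or   r4, r1, r0  →  {r0:0, r1:8, r2:8, r3:2, r4:8, r5:5, r6:2}
[9] andi  r5, r2, 9  →  {r0:0, r1:8, r2:8, r3:2, r4:8, r5:8, r6:2}
[10] slt  r3, r5, r1  →  {r0:0, r1:8, r2:8, r3:0, r4:8, r5:8, r6:2}

10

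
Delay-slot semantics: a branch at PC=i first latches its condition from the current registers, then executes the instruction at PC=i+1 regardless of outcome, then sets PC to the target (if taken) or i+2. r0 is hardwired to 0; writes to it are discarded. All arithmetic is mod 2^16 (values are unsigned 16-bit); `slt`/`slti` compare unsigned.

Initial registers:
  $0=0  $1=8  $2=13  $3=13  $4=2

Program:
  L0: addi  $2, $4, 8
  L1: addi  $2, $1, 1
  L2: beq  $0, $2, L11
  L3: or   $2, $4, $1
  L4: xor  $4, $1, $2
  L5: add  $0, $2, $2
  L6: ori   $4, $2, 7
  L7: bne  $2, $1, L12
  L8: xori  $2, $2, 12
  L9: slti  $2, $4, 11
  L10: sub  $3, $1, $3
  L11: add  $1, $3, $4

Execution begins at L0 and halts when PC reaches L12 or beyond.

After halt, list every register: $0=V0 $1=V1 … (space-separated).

PC=0  addi  $2, $4, 8        | $0=0 $1=8 $2=10 $3=13 $4=2
PC=1  addi  $2, $1, 1        | $0=0 $1=8 $2=9 $3=13 $4=2
PC=2  beq  $0, $2, L11       | $0=0 $1=8 $2=9 $3=13 $4=2  [not taken]
PC=3  or   $2, $4, $1        | $0=0 $1=8 $2=10 $3=13 $4=2
PC=4  xor  $4, $1, $2        | $0=0 $1=8 $2=10 $3=13 $4=2
PC=5  add  $0, $2, $2        | $0=0 $1=8 $2=10 $3=13 $4=2
PC=6  ori   $4, $2, 7        | $0=0 $1=8 $2=10 $3=13 $4=15
PC=7  bne  $2, $1, L12       | $0=0 $1=8 $2=10 $3=13 $4=15  [TAKEN]
PC=8  xori  $2, $2, 12       | $0=0 $1=8 $2=6 $3=13 $4=15

$0=0 $1=8 $2=6 $3=13 $4=15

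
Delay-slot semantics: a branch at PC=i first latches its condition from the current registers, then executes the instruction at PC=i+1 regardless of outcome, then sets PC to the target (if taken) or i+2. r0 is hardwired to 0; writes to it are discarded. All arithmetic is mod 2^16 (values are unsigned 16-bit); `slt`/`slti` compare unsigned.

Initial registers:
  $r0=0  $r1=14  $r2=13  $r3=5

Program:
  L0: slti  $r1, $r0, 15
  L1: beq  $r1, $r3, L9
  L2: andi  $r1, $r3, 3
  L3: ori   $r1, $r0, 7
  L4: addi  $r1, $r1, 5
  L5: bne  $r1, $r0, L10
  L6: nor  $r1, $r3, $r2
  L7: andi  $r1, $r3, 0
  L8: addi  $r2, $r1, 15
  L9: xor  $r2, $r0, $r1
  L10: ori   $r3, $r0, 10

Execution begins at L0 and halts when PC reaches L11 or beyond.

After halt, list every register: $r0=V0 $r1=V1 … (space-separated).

$r0=0 $r1=65522 $r2=13 $r3=10

#0 slti  $r1, $r0, 15 ; 0/1/13/5
#1 beq  $r1, $r3, L9 ; 0/1/13/5 ; →fallthru
#2 andi  $r1, $r3, 3 ; 0/1/13/5
#3 ori   $r1, $r0, 7 ; 0/7/13/5
#4 addi  $r1, $r1, 5 ; 0/12/13/5
#5 bne  $r1, $r0, L10 ; 0/12/13/5 ; →target
#6 nor  $r1, $r3, $r2 ; 0/65522/13/5
#10 ori   $r3, $r0, 10 ; 0/65522/13/10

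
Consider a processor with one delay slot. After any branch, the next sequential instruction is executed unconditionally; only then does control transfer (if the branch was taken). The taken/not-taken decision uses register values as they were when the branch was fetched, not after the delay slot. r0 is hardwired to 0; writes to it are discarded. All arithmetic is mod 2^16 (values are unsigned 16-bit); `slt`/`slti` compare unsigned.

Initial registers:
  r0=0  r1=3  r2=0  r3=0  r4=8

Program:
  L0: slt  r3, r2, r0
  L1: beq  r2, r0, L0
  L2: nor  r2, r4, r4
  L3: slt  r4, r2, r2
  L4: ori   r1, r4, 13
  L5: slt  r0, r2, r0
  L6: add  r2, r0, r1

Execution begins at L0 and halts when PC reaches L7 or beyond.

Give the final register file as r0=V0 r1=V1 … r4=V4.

r0=0 r1=13 r2=13 r3=0 r4=0

#0 slt  r3, r2, r0 ; 0/3/0/0/8
#1 beq  r2, r0, L0 ; 0/3/0/0/8 ; →target
#2 nor  r2, r4, r4 ; 0/3/65527/0/8
#0 slt  r3, r2, r0 ; 0/3/65527/0/8
#1 beq  r2, r0, L0 ; 0/3/65527/0/8 ; →fallthru
#2 nor  r2, r4, r4 ; 0/3/65527/0/8
#3 slt  r4, r2, r2 ; 0/3/65527/0/0
#4 ori   r1, r4, 13 ; 0/13/65527/0/0
#5 slt  r0, r2, r0 ; 0/13/65527/0/0
#6 add  r2, r0, r1 ; 0/13/13/0/0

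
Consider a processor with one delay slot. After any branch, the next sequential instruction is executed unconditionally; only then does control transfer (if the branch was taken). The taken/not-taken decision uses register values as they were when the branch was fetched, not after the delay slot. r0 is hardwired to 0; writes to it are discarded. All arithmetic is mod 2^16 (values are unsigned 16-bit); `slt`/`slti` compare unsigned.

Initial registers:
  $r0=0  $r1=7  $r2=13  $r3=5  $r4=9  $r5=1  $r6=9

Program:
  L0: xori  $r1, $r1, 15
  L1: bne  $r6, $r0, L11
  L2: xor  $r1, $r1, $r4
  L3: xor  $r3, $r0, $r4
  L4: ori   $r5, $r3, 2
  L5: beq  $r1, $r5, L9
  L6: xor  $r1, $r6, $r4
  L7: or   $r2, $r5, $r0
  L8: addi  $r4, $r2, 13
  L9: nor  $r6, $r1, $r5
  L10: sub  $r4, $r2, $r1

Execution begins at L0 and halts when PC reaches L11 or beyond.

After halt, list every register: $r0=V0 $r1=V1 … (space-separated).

$r0=0 $r1=1 $r2=13 $r3=5 $r4=9 $r5=1 $r6=9

#0 xori  $r1, $r1, 15 ; 0/8/13/5/9/1/9
#1 bne  $r6, $r0, L11 ; 0/8/13/5/9/1/9 ; →target
#2 xor  $r1, $r1, $r4 ; 0/1/13/5/9/1/9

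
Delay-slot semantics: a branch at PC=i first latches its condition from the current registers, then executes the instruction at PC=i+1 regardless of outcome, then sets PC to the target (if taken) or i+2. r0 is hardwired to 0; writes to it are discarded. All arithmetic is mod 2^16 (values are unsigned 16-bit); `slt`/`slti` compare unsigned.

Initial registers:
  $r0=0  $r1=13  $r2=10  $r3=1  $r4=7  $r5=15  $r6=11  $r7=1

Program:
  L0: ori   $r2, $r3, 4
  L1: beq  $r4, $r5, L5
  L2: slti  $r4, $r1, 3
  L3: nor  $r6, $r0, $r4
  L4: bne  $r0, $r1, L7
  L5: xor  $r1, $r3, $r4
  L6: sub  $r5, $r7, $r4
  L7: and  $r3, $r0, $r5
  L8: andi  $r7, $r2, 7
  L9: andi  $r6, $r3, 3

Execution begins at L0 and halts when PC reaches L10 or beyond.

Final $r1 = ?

1

#0 ori   $r2, $r3, 4 ; 0/13/5/1/7/15/11/1
#1 beq  $r4, $r5, L5 ; 0/13/5/1/7/15/11/1 ; →fallthru
#2 slti  $r4, $r1, 3 ; 0/13/5/1/0/15/11/1
#3 nor  $r6, $r0, $r4 ; 0/13/5/1/0/15/65535/1
#4 bne  $r0, $r1, L7 ; 0/13/5/1/0/15/65535/1 ; →target
#5 xor  $r1, $r3, $r4 ; 0/1/5/1/0/15/65535/1
#7 and  $r3, $r0, $r5 ; 0/1/5/0/0/15/65535/1
#8 andi  $r7, $r2, 7 ; 0/1/5/0/0/15/65535/5
#9 andi  $r6, $r3, 3 ; 0/1/5/0/0/15/0/5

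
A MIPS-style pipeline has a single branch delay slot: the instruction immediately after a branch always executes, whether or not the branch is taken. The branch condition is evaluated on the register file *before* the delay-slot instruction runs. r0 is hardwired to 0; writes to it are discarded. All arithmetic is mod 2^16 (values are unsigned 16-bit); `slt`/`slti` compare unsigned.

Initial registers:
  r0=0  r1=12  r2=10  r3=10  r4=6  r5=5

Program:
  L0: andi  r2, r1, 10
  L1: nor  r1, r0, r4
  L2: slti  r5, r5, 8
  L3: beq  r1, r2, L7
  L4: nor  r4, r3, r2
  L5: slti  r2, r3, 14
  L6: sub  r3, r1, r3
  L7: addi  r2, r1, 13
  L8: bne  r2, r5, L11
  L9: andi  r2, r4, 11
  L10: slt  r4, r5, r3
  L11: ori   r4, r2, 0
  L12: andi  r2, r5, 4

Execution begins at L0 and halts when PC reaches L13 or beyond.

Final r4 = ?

1

#0 andi  r2, r1, 10 ; 0/12/8/10/6/5
#1 nor  r1, r0, r4 ; 0/65529/8/10/6/5
#2 slti  r5, r5, 8 ; 0/65529/8/10/6/1
#3 beq  r1, r2, L7 ; 0/65529/8/10/6/1 ; →fallthru
#4 nor  r4, r3, r2 ; 0/65529/8/10/65525/1
#5 slti  r2, r3, 14 ; 0/65529/1/10/65525/1
#6 sub  r3, r1, r3 ; 0/65529/1/65519/65525/1
#7 addi  r2, r1, 13 ; 0/65529/6/65519/65525/1
#8 bne  r2, r5, L11 ; 0/65529/6/65519/65525/1 ; →target
#9 andi  r2, r4, 11 ; 0/65529/1/65519/65525/1
#11 ori   r4, r2, 0 ; 0/65529/1/65519/1/1
#12 andi  r2, r5, 4 ; 0/65529/0/65519/1/1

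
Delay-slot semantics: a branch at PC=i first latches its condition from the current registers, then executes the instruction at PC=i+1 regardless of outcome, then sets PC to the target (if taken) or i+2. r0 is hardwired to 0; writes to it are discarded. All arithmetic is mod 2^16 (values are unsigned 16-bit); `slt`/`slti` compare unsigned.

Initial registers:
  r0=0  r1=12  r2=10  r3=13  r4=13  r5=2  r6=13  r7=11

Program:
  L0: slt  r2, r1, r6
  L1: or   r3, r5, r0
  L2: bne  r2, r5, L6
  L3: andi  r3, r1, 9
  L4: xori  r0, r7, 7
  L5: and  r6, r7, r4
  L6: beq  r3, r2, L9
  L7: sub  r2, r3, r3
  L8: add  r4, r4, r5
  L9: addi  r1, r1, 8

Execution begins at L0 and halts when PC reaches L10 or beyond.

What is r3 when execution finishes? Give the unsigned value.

8

  step pc=0: slt  r2, r1, r6  regs=(0,12,1,13,13,2,13,11)
  step pc=1: or   r3, r5, r0  regs=(0,12,1,2,13,2,13,11)
  step pc=2: bne  r2, r5, L6  cond=T  regs=(0,12,1,2,13,2,13,11)
  step pc=3: andi  r3, r1, 9  regs=(0,12,1,8,13,2,13,11)
  step pc=6: beq  r3, r2, L9  cond=F  regs=(0,12,1,8,13,2,13,11)
  step pc=7: sub  r2, r3, r3  regs=(0,12,0,8,13,2,13,11)
  step pc=8: add  r4, r4, r5  regs=(0,12,0,8,15,2,13,11)
  step pc=9: addi  r1, r1, 8  regs=(0,20,0,8,15,2,13,11)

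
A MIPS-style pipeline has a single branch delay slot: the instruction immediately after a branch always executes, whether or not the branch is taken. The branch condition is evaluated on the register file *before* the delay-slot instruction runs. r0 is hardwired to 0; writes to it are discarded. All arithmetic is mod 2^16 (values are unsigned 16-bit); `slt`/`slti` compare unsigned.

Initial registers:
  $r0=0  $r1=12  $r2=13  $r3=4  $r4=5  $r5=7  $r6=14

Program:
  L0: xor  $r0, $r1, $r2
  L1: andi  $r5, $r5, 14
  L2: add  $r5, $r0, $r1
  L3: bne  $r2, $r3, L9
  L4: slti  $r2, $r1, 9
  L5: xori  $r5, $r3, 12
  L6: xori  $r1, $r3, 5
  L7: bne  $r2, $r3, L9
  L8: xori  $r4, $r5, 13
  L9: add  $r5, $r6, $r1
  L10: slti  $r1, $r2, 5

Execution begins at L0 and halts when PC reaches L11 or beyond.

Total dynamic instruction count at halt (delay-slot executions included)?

#0 xor  $r0, $r1, $r2 ; 0/12/13/4/5/7/14
#1 andi  $r5, $r5, 14 ; 0/12/13/4/5/6/14
#2 add  $r5, $r0, $r1 ; 0/12/13/4/5/12/14
#3 bne  $r2, $r3, L9 ; 0/12/13/4/5/12/14 ; →target
#4 slti  $r2, $r1, 9 ; 0/12/0/4/5/12/14
#9 add  $r5, $r6, $r1 ; 0/12/0/4/5/26/14
#10 slti  $r1, $r2, 5 ; 0/1/0/4/5/26/14

7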